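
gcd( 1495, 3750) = 5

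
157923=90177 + 67746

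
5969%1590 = 1199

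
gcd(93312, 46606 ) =2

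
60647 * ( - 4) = -242588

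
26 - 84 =-58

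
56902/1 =56902 = 56902.00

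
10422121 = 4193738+6228383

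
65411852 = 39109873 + 26301979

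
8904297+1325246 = 10229543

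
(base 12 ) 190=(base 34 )7E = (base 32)7S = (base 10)252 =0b11111100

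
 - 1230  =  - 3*410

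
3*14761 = 44283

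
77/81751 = 77/81751 =0.00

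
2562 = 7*366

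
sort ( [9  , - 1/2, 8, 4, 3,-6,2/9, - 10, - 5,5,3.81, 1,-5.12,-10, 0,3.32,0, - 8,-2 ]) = [ - 10, - 10, -8, -6,- 5.12,- 5 , - 2,  -  1/2, 0, 0, 2/9, 1, 3, 3.32, 3.81, 4, 5, 8 , 9 ] 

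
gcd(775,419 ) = 1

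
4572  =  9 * 508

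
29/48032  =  29/48032 = 0.00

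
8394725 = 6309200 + 2085525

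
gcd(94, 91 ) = 1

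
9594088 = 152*63119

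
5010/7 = 5010/7 = 715.71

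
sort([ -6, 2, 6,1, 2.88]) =[ - 6, 1, 2 , 2.88,6]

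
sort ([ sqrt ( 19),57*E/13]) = [ sqrt( 19 ),  57*E/13] 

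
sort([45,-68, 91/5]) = [ - 68 , 91/5, 45]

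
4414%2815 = 1599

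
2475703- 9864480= -7388777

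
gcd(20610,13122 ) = 18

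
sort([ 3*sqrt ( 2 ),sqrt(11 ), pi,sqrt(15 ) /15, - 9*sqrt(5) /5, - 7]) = [-7,-9*sqrt(5) /5,sqrt(15)/15,pi,sqrt(11), 3*sqrt(2)]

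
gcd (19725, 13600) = 25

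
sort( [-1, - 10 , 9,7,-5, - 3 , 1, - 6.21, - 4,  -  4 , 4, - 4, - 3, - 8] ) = [ - 10, - 8, - 6.21, - 5,- 4, - 4, - 4, - 3, - 3 , - 1,1,  4, 7,9 ] 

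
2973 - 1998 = 975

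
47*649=30503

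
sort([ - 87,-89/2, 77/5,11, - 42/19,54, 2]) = [ - 87, - 89/2, - 42/19, 2,11, 77/5, 54]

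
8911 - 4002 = 4909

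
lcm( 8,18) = 72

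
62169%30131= 1907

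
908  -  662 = 246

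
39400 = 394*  100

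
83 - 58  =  25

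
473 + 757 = 1230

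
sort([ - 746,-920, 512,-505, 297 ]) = [-920 ,  -  746, - 505, 297,  512]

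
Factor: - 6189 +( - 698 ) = -6887 = - 71^1 *97^1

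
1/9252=1/9252=0.00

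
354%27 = 3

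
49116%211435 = 49116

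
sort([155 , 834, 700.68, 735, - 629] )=[ - 629, 155, 700.68, 735 , 834]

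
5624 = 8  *703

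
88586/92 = 44293/46 = 962.89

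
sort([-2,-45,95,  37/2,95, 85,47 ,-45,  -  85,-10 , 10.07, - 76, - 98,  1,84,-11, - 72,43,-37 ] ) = [  -  98, - 85, - 76,  -  72,-45, - 45,  -  37, - 11,  -  10,- 2,1,10.07,37/2 , 43,47,84,85 , 95,  95]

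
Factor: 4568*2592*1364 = 16150109184 = 2^10*3^4*11^1*31^1*571^1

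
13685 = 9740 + 3945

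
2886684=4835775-1949091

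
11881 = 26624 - 14743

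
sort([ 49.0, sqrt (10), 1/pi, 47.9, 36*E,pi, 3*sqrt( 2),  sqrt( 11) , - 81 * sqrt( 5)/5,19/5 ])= [ - 81*sqrt( 5 ) /5,1/pi, pi, sqrt (10 ), sqrt( 11),  19/5, 3*sqrt( 2 ), 47.9, 49.0 , 36 * E] 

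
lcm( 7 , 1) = 7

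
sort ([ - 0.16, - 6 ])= [ - 6, - 0.16 ]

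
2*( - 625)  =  -1250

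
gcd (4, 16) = 4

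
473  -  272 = 201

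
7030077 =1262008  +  5768069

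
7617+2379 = 9996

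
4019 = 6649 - 2630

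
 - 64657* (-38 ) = 2456966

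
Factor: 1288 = 2^3 * 7^1*23^1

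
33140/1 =33140 =33140.00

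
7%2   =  1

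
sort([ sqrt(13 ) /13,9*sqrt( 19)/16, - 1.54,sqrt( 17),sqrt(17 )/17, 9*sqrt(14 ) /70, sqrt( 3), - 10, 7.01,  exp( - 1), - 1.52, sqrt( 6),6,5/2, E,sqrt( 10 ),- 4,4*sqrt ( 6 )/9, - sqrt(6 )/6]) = [ - 10 , - 4, - 1.54, - 1.52,  -  sqrt(6)/6, sqrt( 17 )/17 , sqrt( 13)/13,exp( - 1),9*sqrt(14)/70, 4*sqrt (6 )/9,sqrt( 3),sqrt( 6), 9 * sqrt(19 ) /16,5/2, E,sqrt( 10 ), sqrt( 17),6,7.01]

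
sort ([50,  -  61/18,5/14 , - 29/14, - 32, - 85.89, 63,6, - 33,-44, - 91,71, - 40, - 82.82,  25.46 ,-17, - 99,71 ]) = [ - 99, - 91, - 85.89, - 82.82 , - 44, - 40, - 33, - 32, - 17, - 61/18, - 29/14,5/14,6, 25.46,50 , 63,71, 71 ] 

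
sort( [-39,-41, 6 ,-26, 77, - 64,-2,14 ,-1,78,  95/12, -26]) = [  -  64,  -  41, - 39,-26,-26, - 2, - 1, 6, 95/12, 14,77, 78]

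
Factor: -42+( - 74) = - 2^2*29^1 = -116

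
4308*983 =4234764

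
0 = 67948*0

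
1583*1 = 1583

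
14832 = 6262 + 8570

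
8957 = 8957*1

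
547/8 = 68 + 3/8  =  68.38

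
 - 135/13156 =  - 1 + 13021/13156 = - 0.01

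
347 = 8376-8029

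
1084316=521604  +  562712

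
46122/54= 7687/9 = 854.11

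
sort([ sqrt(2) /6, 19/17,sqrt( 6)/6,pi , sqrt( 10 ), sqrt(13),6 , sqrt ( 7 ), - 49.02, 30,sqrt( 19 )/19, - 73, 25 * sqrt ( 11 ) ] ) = [ - 73,  -  49.02, sqrt(19)/19,  sqrt ( 2) /6,  sqrt( 6 ) /6,  19/17,sqrt( 7), pi, sqrt( 10 ), sqrt( 13), 6, 30 , 25*sqrt (11) ] 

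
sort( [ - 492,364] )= [ - 492,364] 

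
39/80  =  39/80 = 0.49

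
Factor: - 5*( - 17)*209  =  5^1* 11^1 *17^1*19^1 = 17765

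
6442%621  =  232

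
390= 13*30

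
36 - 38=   -2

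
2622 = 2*1311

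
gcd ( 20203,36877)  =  1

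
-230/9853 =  - 1 + 9623/9853 = -0.02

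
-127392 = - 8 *15924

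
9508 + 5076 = 14584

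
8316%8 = 4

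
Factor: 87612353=87612353^1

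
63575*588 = 37382100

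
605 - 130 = 475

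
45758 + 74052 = 119810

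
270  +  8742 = 9012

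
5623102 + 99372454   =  104995556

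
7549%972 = 745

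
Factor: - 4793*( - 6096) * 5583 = 2^4*3^2*127^1*1861^1*4793^1 = 163124808624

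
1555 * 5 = 7775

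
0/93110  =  0 = 0.00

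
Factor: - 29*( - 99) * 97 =278487 = 3^2*11^1*29^1* 97^1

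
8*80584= 644672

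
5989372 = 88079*68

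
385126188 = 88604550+296521638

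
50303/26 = 1934+19/26 = 1934.73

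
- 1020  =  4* (-255 )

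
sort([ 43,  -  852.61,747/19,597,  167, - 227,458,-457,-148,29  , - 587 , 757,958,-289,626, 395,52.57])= [ - 852.61, -587, - 457,-289, - 227, - 148,29,747/19,43,52.57,167, 395, 458,597,  626 , 757,958 ] 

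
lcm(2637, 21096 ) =21096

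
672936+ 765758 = 1438694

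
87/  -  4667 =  - 87/4667  =  -  0.02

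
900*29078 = 26170200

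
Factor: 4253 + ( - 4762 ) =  - 509 = - 509^1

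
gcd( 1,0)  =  1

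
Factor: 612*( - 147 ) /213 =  - 29988/71 = - 2^2*3^2 * 7^2 * 17^1 * 71^( - 1)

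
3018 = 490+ 2528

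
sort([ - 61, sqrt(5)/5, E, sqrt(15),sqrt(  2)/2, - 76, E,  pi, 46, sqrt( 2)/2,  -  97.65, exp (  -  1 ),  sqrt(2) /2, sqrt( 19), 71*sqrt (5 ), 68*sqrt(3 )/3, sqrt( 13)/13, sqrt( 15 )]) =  [ - 97.65, - 76, - 61,sqrt( 13 )/13,exp(-1 ),sqrt( 5 )/5, sqrt( 2)/2,sqrt (2)/2,sqrt( 2) /2, E, E,pi, sqrt(15 ),  sqrt( 15 ),sqrt( 19 ),68*sqrt( 3)/3, 46,71*sqrt(5)]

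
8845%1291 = 1099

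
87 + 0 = 87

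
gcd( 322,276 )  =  46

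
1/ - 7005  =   - 1/7005 =- 0.00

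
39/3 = 13 = 13.00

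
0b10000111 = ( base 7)252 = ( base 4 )2013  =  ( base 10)135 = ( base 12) B3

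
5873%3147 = 2726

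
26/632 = 13/316 = 0.04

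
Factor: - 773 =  - 773^1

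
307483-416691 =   -  109208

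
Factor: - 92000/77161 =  -2^5*5^3*7^( - 1 )*23^1*73^( - 1 ) * 151^ ( - 1)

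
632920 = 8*79115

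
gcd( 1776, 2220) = 444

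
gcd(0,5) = 5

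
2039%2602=2039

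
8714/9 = 968 + 2/9 = 968.22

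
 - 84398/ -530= 159 + 64/265 = 159.24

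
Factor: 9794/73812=4897/36906=2^(-1)*3^( - 1)*59^1*83^1*6151^( - 1 )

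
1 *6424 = 6424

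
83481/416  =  83481/416 = 200.68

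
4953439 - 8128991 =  - 3175552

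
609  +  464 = 1073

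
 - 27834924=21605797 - 49440721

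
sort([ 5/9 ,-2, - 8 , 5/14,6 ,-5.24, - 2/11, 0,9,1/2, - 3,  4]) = [ - 8 , - 5.24 ,-3, - 2, - 2/11,0, 5/14,  1/2,5/9, 4,6,  9] 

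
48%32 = 16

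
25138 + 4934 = 30072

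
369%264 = 105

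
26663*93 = 2479659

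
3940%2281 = 1659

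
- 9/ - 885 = 3/295= 0.01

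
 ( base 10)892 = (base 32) rs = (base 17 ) 318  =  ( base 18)2da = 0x37c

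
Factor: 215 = 5^1  *  43^1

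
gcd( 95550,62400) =1950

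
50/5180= 5/518 = 0.01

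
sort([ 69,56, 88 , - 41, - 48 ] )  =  [ - 48, - 41 , 56,  69, 88] 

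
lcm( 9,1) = 9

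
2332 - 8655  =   - 6323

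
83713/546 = 11959/78 = 153.32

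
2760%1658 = 1102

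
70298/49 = 70298/49 = 1434.65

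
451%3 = 1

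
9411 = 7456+1955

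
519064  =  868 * 598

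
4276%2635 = 1641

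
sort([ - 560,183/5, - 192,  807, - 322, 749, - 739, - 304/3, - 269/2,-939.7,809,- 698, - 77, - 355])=[ - 939.7, - 739,-698, - 560, - 355, - 322, - 192, - 269/2 , - 304/3, - 77,183/5,749,807,  809]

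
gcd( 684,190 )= 38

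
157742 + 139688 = 297430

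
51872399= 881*58879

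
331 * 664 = 219784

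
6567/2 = 3283+1/2 = 3283.50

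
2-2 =0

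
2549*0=0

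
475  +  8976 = 9451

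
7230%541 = 197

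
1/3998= 1/3998=0.00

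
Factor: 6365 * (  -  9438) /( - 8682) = 5^1*11^2*13^1*19^1*67^1*1447^ ( - 1 ) = 10012145/1447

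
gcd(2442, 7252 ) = 74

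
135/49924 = 135/49924 = 0.00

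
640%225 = 190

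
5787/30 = 1929/10 = 192.90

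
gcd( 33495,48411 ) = 33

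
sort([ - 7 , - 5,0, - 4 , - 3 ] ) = [ - 7, - 5, -4, - 3, 0 ]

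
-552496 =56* ( - 9866)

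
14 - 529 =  -515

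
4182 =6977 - 2795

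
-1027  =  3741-4768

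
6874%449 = 139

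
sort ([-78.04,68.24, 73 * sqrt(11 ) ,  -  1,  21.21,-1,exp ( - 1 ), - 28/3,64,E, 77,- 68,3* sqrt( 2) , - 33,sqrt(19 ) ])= [-78.04, - 68, - 33, - 28/3, - 1,  -  1, exp(-1 ), E, 3* sqrt(2),sqrt( 19), 21.21,64, 68.24, 77,73*sqrt( 11 )] 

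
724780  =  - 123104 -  - 847884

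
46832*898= 42055136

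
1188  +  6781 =7969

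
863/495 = 1 + 368/495  =  1.74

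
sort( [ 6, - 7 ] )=[ - 7, 6]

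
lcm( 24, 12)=24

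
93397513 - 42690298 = 50707215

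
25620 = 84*305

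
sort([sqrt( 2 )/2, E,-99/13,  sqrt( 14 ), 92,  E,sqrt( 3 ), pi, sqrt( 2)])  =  [ - 99/13,sqrt( 2)/2,sqrt(2), sqrt(3 ), E,E,pi, sqrt( 14), 92]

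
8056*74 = 596144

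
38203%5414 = 305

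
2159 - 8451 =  - 6292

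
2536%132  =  28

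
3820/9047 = 3820/9047   =  0.42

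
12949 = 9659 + 3290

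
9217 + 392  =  9609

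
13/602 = 13/602 = 0.02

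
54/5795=54/5795 = 0.01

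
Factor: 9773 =29^1*337^1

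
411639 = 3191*129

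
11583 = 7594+3989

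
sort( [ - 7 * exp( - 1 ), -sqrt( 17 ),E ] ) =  [-sqrt(17), - 7 * exp (-1),E]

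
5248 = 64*82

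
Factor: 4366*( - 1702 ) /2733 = - 2^2*3^( - 1 )*23^1*37^2*59^1 * 911^(  -  1 )  =  - 7430932/2733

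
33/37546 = 33/37546 = 0.00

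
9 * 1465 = 13185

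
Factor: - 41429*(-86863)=3598647227 =7^1*17^1*2437^1*12409^1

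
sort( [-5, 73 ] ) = [ - 5, 73]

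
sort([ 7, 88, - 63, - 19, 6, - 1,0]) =[ - 63,-19, - 1,  0, 6, 7, 88]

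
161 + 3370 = 3531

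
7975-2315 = 5660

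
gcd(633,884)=1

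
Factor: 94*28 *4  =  2^5 * 7^1*47^1 = 10528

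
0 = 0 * 337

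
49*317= 15533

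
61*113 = 6893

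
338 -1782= - 1444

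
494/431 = 494/431=1.15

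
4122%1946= 230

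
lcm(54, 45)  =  270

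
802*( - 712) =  - 571024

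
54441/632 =86  +  89/632 = 86.14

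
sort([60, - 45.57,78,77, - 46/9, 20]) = [- 45.57,- 46/9,20 , 60, 77,  78] 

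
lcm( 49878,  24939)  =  49878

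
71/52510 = 71/52510  =  0.00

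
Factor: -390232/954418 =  - 2^2*48779^1 *477209^(  -  1) = - 195116/477209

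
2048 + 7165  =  9213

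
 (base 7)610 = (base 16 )12d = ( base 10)301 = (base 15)151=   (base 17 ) 10C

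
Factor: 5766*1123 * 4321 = 2^1 * 3^1 * 29^1 * 31^2*149^1*1123^1=27979416978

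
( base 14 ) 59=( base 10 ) 79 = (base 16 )4f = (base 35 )29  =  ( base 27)2P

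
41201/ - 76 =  - 41201/76 =- 542.12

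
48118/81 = 594 + 4/81= 594.05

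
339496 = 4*84874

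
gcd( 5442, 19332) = 6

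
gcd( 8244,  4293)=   9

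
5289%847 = 207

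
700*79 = 55300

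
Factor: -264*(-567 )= 2^3*3^5*7^1*11^1 = 149688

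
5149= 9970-4821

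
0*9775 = 0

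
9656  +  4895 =14551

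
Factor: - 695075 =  - 5^2*27803^1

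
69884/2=34942 = 34942.00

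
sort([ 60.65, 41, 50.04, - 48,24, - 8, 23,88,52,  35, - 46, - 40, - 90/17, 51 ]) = [ - 48, - 46,- 40, - 8, - 90/17, 23, 24,35, 41, 50.04,51, 52, 60.65,88 ]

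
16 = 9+7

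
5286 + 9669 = 14955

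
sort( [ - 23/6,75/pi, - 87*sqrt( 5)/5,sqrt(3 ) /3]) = [-87*sqrt( 5) /5, - 23/6, sqrt( 3 )/3,75/pi]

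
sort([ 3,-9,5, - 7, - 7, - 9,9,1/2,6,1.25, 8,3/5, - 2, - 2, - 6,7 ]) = [  -  9,  -  9,-7, - 7,  -  6,  -  2,  -  2,1/2, 3/5,1.25,3, 5, 6,7, 8, 9]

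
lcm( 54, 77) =4158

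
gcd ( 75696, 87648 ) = 3984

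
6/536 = 3/268 = 0.01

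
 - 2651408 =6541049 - 9192457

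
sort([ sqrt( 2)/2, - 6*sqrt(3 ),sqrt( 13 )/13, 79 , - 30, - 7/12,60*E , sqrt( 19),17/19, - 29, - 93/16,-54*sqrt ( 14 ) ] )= [  -  54 * sqrt( 14 ),-30, - 29,  -  6*sqrt( 3 ), - 93/16, - 7/12,sqrt( 13) /13 , sqrt( 2 ) /2,17/19,sqrt ( 19 ),79,60*E]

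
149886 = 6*24981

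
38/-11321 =- 1  +  11283/11321 = -0.00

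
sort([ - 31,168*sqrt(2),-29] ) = [-31,-29, 168 * sqrt( 2)] 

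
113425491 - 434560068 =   -  321134577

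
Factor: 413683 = 413683^1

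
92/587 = 92/587 = 0.16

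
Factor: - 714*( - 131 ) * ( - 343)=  - 32082162 = - 2^1*3^1*7^4 *17^1*131^1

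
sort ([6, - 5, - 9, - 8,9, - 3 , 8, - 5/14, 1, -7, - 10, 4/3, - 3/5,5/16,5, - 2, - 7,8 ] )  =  [ - 10,-9,-8, - 7, - 7, - 5,-3,- 2 , - 3/5, - 5/14,5/16, 1 , 4/3 , 5 , 6,  8,  8, 9] 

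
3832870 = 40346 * 95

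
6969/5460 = 2323/1820= 1.28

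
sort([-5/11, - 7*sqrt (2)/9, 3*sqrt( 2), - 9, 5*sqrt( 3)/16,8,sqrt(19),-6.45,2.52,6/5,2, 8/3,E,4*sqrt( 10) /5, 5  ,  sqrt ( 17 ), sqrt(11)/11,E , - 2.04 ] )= [ - 9, - 6.45, - 2.04 , - 7*sqrt( 2)/9, - 5/11,sqrt ( 11)/11,5*sqrt( 3)/16, 6/5 , 2, 2.52, 4 *sqrt( 10)/5,8/3 , E,  E,sqrt( 17), 3*sqrt(2)  ,  sqrt( 19), 5,8]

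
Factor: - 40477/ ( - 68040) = 2^(  -  3) *3^(-5 ) * 5^( - 1)*7^( - 1)  *  17^1 * 2381^1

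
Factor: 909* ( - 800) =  -727200 = -  2^5*  3^2*5^2*101^1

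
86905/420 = 206+ 11/12 = 206.92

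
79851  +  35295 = 115146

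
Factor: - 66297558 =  - 2^1 * 3^1*11049593^1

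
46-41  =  5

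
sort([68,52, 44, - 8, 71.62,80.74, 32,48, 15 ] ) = [ - 8, 15, 32, 44, 48, 52,68, 71.62, 80.74] 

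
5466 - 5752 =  - 286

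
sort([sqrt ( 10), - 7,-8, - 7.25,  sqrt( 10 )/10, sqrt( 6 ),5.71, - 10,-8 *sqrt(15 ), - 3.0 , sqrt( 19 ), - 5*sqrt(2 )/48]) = [ - 8 * sqrt(15),  -  10 ,-8 , - 7.25, - 7,-3.0,-5*sqrt(2)/48, sqrt(10) /10,sqrt( 6),sqrt( 10 ),sqrt(19 ), 5.71]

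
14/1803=14/1803 =0.01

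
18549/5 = 18549/5 = 3709.80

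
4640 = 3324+1316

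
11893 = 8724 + 3169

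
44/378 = 22/189 =0.12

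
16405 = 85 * 193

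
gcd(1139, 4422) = 67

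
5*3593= 17965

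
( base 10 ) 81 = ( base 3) 10000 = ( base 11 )74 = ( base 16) 51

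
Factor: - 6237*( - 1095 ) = 6829515   =  3^5*5^1 * 7^1*11^1*73^1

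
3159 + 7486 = 10645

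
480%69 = 66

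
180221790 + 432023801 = 612245591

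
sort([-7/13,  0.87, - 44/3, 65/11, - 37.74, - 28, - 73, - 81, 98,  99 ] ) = [ - 81,-73, - 37.74, - 28, - 44/3, - 7/13, 0.87,65/11 , 98, 99]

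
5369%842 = 317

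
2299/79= 29  +  8/79 = 29.10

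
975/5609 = 975/5609 = 0.17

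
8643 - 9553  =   - 910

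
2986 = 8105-5119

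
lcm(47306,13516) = 94612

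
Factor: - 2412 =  - 2^2*3^2 * 67^1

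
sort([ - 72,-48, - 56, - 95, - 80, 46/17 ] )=[ - 95, - 80, - 72, - 56,- 48, 46/17 ] 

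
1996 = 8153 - 6157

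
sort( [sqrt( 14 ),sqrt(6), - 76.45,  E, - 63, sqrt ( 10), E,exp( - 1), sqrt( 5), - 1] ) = [ - 76.45, - 63,  -  1,exp ( - 1 ), sqrt(5), sqrt(6 ), E, E,  sqrt( 10), sqrt(14 ) ]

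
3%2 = 1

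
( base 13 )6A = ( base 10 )88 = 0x58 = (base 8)130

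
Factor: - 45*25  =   - 1125 = -3^2*5^3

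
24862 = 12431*2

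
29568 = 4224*7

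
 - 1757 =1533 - 3290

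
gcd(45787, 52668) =7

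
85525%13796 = 2749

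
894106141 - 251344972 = 642761169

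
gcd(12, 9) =3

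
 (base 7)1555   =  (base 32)jk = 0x274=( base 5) 10003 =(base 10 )628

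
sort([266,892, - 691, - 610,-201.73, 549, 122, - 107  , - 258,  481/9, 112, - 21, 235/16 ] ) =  [ - 691,  -  610,-258,-201.73, - 107, - 21, 235/16,  481/9, 112, 122 , 266, 549, 892 ]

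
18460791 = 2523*7317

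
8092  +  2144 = 10236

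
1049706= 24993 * 42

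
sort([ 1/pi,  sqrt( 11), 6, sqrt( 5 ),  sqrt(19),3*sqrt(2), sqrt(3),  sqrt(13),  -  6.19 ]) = [  -  6.19,1/pi,sqrt(3), sqrt(5) , sqrt( 11),sqrt( 13), 3*sqrt(2),  sqrt(19), 6 ]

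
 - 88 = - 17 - 71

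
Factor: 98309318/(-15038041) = - 2^1 *157^1 * 313087^1*15038041^ (  -  1 )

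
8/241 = 8/241= 0.03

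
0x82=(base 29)4e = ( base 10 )130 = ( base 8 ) 202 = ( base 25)55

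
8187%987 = 291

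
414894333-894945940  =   - 480051607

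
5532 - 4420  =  1112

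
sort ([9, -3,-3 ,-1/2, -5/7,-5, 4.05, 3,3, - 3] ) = [-5, - 3, - 3,-3, - 5/7, - 1/2 , 3,  3,4.05, 9] 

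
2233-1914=319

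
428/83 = 5 + 13/83=5.16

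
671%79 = 39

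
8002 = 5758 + 2244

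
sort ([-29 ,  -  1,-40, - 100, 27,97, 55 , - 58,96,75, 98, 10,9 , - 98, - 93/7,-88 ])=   [ - 100,  -  98,-88,- 58, - 40, -29, - 93/7 , - 1, 9, 10,27, 55, 75, 96, 97, 98]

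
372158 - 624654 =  - 252496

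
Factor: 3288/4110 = 2^2 * 5^( - 1) = 4/5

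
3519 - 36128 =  - 32609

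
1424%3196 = 1424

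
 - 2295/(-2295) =1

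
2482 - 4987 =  - 2505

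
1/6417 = 1/6417 =0.00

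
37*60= 2220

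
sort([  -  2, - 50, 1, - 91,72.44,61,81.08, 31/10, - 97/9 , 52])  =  [ - 91, - 50, - 97/9 , - 2,1,31/10,52, 61, 72.44 , 81.08] 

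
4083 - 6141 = - 2058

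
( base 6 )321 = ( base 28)49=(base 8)171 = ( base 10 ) 121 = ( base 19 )67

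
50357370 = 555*90734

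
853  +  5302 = 6155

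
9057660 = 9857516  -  799856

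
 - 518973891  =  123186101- 642159992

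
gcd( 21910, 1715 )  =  35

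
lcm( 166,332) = 332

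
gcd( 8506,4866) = 2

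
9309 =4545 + 4764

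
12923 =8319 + 4604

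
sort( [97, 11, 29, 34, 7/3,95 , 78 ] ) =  [ 7/3, 11, 29,34, 78,95,97 ]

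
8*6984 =55872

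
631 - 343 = 288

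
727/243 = 727/243 = 2.99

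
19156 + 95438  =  114594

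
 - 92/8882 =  - 46/4441 = - 0.01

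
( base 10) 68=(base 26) 2g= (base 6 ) 152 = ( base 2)1000100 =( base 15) 48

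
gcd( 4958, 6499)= 67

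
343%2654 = 343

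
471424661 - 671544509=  - 200119848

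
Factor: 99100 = 2^2*5^2*991^1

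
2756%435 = 146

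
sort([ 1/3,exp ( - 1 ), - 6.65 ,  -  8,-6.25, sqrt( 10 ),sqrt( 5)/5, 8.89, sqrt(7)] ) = [ -8, - 6.65,- 6.25, 1/3,exp ( - 1),sqrt ( 5 ) /5, sqrt ( 7),sqrt( 10), 8.89 ] 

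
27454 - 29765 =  - 2311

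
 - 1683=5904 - 7587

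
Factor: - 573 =-3^1*191^1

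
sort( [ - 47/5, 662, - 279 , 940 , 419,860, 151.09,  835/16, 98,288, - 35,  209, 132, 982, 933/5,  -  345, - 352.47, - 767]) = [ - 767,-352.47, -345, - 279,- 35, -47/5, 835/16, 98 , 132,  151.09,933/5, 209,288, 419, 662,  860 , 940,  982 ]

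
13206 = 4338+8868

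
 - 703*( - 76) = 53428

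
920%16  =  8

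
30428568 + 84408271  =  114836839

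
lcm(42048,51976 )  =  3742272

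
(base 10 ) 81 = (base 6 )213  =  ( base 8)121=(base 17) 4d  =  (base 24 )39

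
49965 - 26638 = 23327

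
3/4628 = 3/4628 = 0.00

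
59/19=59/19 = 3.11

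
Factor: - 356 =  - 2^2*89^1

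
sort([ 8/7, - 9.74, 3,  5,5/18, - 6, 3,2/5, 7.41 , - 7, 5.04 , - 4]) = [-9.74,  -  7, - 6,- 4, 5/18,  2/5, 8/7,3, 3,5,5.04,7.41]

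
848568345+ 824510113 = 1673078458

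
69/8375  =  69/8375 = 0.01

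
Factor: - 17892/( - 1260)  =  71/5 =5^( - 1) * 71^1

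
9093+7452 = 16545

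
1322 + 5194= 6516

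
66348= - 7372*(-9 ) 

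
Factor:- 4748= - 2^2*1187^1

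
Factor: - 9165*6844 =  - 2^2*3^1*5^1*13^1*29^1*47^1*59^1  =  -62725260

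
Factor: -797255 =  - 5^1*317^1 * 503^1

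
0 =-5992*0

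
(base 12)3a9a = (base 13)30B8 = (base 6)51114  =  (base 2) 1101001010110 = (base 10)6742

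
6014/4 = 3007/2=1503.50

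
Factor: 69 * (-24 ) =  - 2^3*3^2 * 23^1 =-1656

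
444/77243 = 444/77243 = 0.01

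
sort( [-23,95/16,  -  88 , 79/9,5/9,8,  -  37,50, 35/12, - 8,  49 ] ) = [ - 88, - 37, - 23, - 8, 5/9, 35/12, 95/16,8,  79/9,  49, 50] 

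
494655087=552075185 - 57420098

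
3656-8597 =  -4941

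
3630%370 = 300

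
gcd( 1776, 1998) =222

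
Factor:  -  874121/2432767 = -47^( - 1 )*191^( - 1) * 271^( - 1 )* 874121^1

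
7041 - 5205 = 1836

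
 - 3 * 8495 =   -  25485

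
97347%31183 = 3798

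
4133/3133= 4133/3133 = 1.32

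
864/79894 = 432/39947 = 0.01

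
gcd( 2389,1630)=1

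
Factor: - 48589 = - 48589^1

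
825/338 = 825/338 = 2.44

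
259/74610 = 259/74610 = 0.00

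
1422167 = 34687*41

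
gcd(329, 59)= 1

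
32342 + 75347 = 107689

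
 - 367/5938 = - 367/5938 = -0.06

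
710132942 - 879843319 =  - 169710377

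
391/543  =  391/543 =0.72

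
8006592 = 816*9812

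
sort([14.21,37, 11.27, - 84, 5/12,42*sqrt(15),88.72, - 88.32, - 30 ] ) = [ - 88.32, - 84, - 30 , 5/12, 11.27, 14.21 , 37, 88.72,  42*sqrt( 15 )]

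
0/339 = 0 = 0.00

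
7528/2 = 3764 = 3764.00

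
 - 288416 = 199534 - 487950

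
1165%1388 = 1165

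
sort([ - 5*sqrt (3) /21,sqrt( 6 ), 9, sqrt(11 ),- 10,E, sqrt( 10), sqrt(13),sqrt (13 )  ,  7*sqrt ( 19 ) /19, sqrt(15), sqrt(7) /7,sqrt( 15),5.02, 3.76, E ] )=[  -  10, - 5*sqrt(3)/21, sqrt(7) /7, 7*sqrt( 19)/19,sqrt(6),E, E, sqrt ( 10),sqrt( 11), sqrt (13),sqrt(13), 3.76, sqrt ( 15), sqrt( 15 ), 5.02, 9]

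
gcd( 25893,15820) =7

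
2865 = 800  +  2065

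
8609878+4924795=13534673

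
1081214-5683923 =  -4602709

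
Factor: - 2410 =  -2^1*5^1*241^1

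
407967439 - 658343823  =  -250376384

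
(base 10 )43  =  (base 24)1J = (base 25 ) 1i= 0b101011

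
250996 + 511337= 762333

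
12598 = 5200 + 7398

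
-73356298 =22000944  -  95357242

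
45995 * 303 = 13936485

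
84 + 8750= 8834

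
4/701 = 4/701 = 0.01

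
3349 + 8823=12172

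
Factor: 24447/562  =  2^(-1 )*3^1 * 29^1 = 87/2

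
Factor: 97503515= 5^1*19500703^1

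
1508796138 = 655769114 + 853027024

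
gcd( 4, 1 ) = 1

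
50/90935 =10/18187 = 0.00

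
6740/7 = 962 + 6/7  =  962.86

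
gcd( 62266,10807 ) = 1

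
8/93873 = 8/93873 = 0.00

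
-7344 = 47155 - 54499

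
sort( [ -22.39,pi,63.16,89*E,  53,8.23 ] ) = [ - 22.39,pi, 8.23, 53,63.16, 89*E]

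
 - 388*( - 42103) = 16335964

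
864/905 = 864/905 = 0.95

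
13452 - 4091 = 9361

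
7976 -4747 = 3229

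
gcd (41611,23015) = 1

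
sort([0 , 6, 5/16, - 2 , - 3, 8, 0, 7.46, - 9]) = [ - 9,-3, - 2, 0, 0,5/16,  6, 7.46, 8]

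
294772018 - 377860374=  - 83088356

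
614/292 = 307/146 = 2.10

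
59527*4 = 238108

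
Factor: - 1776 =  - 2^4*3^1*37^1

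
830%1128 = 830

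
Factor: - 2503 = - 2503^1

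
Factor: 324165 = 3^1*5^1*21611^1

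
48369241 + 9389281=57758522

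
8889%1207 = 440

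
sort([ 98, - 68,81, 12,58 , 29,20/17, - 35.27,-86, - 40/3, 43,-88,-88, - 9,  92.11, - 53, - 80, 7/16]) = [ - 88, - 88, - 86, -80,-68, - 53, - 35.27,  -  40/3, - 9, 7/16,20/17, 12,29, 43,58, 81, 92.11, 98 ] 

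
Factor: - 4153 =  - 4153^1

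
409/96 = 409/96=4.26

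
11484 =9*1276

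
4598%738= 170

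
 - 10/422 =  - 5/211=- 0.02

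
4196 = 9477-5281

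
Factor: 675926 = 2^1*41^1*8243^1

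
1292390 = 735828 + 556562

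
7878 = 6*1313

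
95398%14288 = 9670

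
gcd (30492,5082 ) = 5082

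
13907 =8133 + 5774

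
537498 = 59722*9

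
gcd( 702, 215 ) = 1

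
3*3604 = 10812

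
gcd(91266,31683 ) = 3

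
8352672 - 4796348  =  3556324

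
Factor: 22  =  2^1*11^1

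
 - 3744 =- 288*13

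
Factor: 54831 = 3^1*7^2 * 373^1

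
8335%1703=1523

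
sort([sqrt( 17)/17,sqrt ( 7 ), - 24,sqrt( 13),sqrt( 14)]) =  [ - 24,  sqrt(17 ) /17,sqrt( 7 ),sqrt( 13 ),sqrt( 14 ) ] 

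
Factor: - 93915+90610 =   -  3305 = -5^1*661^1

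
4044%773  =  179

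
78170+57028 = 135198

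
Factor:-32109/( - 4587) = 7^1 = 7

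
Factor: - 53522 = -2^1*7^1*3823^1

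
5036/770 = 2518/385 = 6.54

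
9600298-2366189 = 7234109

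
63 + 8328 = 8391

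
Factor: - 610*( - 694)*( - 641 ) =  - 271360940 = - 2^2*5^1*61^1*347^1 * 641^1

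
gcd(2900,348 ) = 116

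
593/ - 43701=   -  1 + 43108/43701 = - 0.01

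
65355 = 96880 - 31525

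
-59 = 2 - 61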